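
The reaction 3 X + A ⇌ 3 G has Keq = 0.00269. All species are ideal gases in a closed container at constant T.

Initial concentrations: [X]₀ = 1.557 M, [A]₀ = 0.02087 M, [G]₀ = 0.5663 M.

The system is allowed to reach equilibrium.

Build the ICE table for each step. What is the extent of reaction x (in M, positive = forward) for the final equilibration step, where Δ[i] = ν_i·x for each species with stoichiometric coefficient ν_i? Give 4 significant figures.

x = -0.1391 M

Q₀ = 2.305 vs Keq = 0.00269 ⇒ Q>K, reverse
Step 1:
                   X          A          G
  Initial      1.557    0.02087     0.5663
  Change      0.4173     0.1391    -0.4173
  Equil        1.974       0.16      0.149
  solve Keq expr → x = -0.1391; check Q = 0.00269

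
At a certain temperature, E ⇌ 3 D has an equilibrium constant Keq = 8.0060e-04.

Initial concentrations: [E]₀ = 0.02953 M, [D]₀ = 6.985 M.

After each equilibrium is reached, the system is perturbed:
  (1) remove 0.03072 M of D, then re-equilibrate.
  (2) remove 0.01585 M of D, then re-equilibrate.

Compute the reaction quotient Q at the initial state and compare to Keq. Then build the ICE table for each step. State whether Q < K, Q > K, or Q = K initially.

Q₀ = 1.1541e+04 vs Keq = 8.0060e-04 ⇒ Q>K, reverse
Step 1:
                    E           D
  init        0.02953       6.985
  Δ             2.287      -6.862
  eq            2.317      0.1229
  solve Keq expr → x = -2.287; check Q = 8.0060e-04
Then remove 0.03072 M of D.
Step 2:
                    E           D
  init          2.317     0.09215
  Δ          -0.01018     0.03054
  eq            2.307      0.1227
  solve Keq expr → x = 0.01018; check Q = 8.0060e-04
Then remove 0.01585 M of D.
Step 3:
                    E           D
  init          2.307      0.1068
  Δ         -0.005252     0.01576
  eq            2.301      0.1226
  solve Keq expr → x = 0.005252; check Q = 8.0060e-04

Q₀ = 1.1541e+04; Q > K (proceeds reverse)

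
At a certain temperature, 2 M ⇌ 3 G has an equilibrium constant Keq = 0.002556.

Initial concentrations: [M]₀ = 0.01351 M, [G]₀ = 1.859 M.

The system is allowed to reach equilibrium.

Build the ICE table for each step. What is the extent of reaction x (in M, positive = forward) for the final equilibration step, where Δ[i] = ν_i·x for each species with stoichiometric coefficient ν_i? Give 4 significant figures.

x = -0.5696 M

Q₀ = 3.5199e+04 vs Keq = 0.002556 ⇒ Q>K, reverse
Step 1:
                  M         G
  I         0.01351     1.859
  C           1.139    -1.709
  E           1.153    0.1503
  solve Keq expr → x = -0.5696; check Q = 0.002556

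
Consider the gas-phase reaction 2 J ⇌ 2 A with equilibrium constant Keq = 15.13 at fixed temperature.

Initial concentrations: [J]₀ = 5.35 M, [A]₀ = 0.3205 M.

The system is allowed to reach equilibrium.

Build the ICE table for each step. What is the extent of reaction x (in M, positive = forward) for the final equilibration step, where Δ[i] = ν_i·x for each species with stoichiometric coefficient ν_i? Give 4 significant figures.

x = 2.095 M

Q₀ = 0.003589 vs Keq = 15.13 ⇒ Q<K, forward
Step 1:
                   J          A
  Initial       5.35     0.3205
  Change       -4.19       4.19
  Equil         1.16      4.511
  solve Keq expr → x = 2.095; check Q = 15.13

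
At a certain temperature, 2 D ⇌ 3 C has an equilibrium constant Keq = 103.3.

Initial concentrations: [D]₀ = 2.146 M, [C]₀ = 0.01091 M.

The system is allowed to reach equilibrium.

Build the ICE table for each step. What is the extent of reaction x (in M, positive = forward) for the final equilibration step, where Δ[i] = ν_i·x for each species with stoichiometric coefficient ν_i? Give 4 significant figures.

Q₀ = 2.8198e-07 vs Keq = 103.3 ⇒ Q<K, forward
Step 1:
                   D          C
  Initial      2.146    0.01091
  Change      -1.732      2.597
  Equil       0.4144      2.608
  solve Keq expr → x = 0.8658; check Q = 103.3

x = 0.8658 M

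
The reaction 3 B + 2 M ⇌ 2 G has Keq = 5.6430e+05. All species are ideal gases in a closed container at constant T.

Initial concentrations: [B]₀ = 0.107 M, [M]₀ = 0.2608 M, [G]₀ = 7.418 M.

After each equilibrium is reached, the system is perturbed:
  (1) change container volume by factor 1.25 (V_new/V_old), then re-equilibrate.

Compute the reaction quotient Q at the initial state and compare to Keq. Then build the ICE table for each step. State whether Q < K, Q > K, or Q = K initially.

Q₀ = 6.6040e+05 vs Keq = 5.6430e+05 ⇒ Q>K, reverse
Step 1:
                   B          M          G
  I            0.107     0.2608      7.418
  C         0.004811   0.003207  -0.003207
  E           0.1118      0.264      7.415
  solve Keq expr → x = -0.001604; check Q = 5.6430e+05
Then change container volume by factor 1.25 (V_new/V_old).
Step 2:
                   B          M          G
  I          0.08945     0.2112      5.932
  C          0.01814    0.01209   -0.01209
  E           0.1076     0.2233       5.92
  solve Keq expr → x = -0.006047; check Q = 5.6430e+05

Q₀ = 6.6040e+05; Q > K (proceeds reverse)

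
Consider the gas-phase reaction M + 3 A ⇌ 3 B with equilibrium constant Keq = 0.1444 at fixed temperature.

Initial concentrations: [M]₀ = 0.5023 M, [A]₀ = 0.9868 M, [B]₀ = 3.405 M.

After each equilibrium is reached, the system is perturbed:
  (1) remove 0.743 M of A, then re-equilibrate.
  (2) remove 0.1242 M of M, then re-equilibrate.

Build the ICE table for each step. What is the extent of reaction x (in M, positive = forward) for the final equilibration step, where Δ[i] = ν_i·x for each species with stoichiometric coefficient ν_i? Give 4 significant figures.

Q₀ = 81.79 vs Keq = 0.1444 ⇒ Q>K, reverse
Step 1:
                   M          A          B
  I           0.5023     0.9868      3.405
  C           0.6186      1.856     -1.856
  E            1.121      2.843      1.549
  solve Keq expr → x = -0.6186; check Q = 0.1444
Then remove 0.743 M of A.
Step 2:
                   M          A          B
  I            1.121        2.1      1.549
  C          0.08089     0.2427    -0.2427
  E            1.202      2.342      1.306
  solve Keq expr → x = -0.08089; check Q = 0.1444
Then remove 0.1242 M of M.
Step 3:
                   M          A          B
  I            1.078      2.342      1.306
  C         0.009318    0.02795   -0.02795
  E            1.087       2.37      1.279
  solve Keq expr → x = -0.009318; check Q = 0.1444

x = -0.009318 M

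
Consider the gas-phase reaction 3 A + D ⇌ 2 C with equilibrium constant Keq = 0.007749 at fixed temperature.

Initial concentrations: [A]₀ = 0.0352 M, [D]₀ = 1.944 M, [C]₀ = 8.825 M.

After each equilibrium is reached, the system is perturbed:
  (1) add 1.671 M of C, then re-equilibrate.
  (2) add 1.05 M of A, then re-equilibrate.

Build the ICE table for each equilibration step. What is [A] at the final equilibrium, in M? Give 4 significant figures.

[A]_eq = 9.077 M

Q₀ = 9.1856e+05 vs Keq = 0.007749 ⇒ Q>K, reverse
Step 1:
                   A          D          C
  Initial     0.0352      1.944      8.825
  Change       7.491      2.497     -4.994
  Equil        7.527      4.441      3.831
  solve Keq expr → x = -2.497; check Q = 0.007749
Then add 1.671 M of C.
Step 2:
                   A          D          C
  Initial      7.527      4.441      5.502
  Change       1.027     0.3425    -0.6849
  Equil        8.554      4.784      4.817
  solve Keq expr → x = -0.3425; check Q = 0.007749
Then add 1.05 M of A.
Step 3:
                   A          D          C
  Initial      9.604      4.784      4.817
  Change     -0.5267    -0.1756     0.3511
  Equil        9.077      4.608      5.168
  solve Keq expr → x = 0.1756; check Q = 0.007749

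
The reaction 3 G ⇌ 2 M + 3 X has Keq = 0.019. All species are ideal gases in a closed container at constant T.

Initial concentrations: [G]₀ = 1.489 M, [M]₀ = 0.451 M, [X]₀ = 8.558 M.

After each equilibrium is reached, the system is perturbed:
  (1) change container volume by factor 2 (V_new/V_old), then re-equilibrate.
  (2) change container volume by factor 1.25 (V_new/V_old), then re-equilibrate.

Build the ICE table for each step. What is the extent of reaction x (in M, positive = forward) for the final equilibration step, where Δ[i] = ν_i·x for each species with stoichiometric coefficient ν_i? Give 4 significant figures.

x = 0.001775 M

Q₀ = 38.62 vs Keq = 0.019 ⇒ Q>K, reverse
Step 1:
                    G           M           X
  Initial       1.489       0.451       8.558
  Change       0.6475     -0.4317     -0.6475
  Equil         2.136     0.01935       7.911
  solve Keq expr → x = -0.2158; check Q = 0.019
Then change container volume by factor 2 (V_new/V_old).
Step 2:
                    G           M           X
  Initial       1.068    0.009674       3.955
  Change      -0.0138    0.009201      0.0138
  Equil         1.054     0.01887       3.969
  solve Keq expr → x = 0.0046; check Q = 0.019
Then change container volume by factor 1.25 (V_new/V_old).
Step 3:
                    G           M           X
  Initial      0.8436      0.0151       3.175
  Change    -0.005324     0.00355    0.005324
  Equil        0.8382     0.01865       3.181
  solve Keq expr → x = 0.001775; check Q = 0.019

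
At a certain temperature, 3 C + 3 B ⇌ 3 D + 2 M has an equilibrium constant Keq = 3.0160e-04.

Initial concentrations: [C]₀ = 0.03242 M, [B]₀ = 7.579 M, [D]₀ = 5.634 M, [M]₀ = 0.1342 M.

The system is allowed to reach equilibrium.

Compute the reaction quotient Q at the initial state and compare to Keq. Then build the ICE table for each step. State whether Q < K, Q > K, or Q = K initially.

Q₀ = 217.1; Q > K (proceeds reverse)

Q₀ = 217.1 vs Keq = 3.0160e-04 ⇒ Q>K, reverse
Step 1:
                   C          B          D          M
  Initial    0.03242      7.579      5.634     0.1342
  Change      0.1964     0.1964    -0.1964    -0.1309
  Equil       0.2288      7.775      5.438   0.003251
  solve Keq expr → x = -0.06547; check Q = 3.0160e-04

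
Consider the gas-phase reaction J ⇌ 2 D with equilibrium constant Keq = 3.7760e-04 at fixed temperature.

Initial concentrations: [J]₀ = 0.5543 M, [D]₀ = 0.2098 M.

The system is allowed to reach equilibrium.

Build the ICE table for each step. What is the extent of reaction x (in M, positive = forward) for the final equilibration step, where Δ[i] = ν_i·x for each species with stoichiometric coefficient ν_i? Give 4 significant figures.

x = -0.09706 M

Q₀ = 0.07941 vs Keq = 3.7760e-04 ⇒ Q>K, reverse
Step 1:
                   J          D
  init        0.5543     0.2098
  Δ          0.09706    -0.1941
  eq          0.6514    0.01568
  solve Keq expr → x = -0.09706; check Q = 3.7760e-04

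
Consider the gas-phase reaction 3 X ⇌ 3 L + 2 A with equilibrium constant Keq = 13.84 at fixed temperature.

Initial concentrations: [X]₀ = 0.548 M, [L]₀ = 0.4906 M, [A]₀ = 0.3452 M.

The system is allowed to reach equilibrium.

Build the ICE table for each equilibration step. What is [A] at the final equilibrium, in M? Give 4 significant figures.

[A]_eq = 0.5581 M

Q₀ = 0.0855 vs Keq = 13.84 ⇒ Q<K, forward
Step 1:
                    X           L           A
  I             0.548      0.4906      0.3452
  C           -0.3193      0.3193      0.2129
  E            0.2287      0.8099      0.5581
  solve Keq expr → x = 0.1064; check Q = 13.84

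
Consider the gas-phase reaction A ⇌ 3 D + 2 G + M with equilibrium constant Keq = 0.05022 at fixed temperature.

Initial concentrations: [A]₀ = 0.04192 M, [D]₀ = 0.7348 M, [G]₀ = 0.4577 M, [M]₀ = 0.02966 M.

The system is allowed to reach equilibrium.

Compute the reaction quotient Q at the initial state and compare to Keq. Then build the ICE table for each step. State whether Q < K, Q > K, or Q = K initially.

Q₀ = 0.05881; Q > K (proceeds reverse)

Q₀ = 0.05881 vs Keq = 0.05022 ⇒ Q>K, reverse
Step 1:
                   A          D          G          M
  init       0.04192     0.7348     0.4577    0.02966
  Δ         0.001991  -0.005972  -0.003981  -0.001991
  eq         0.04391     0.7288     0.4537    0.02767
  solve Keq expr → x = -0.001991; check Q = 0.05022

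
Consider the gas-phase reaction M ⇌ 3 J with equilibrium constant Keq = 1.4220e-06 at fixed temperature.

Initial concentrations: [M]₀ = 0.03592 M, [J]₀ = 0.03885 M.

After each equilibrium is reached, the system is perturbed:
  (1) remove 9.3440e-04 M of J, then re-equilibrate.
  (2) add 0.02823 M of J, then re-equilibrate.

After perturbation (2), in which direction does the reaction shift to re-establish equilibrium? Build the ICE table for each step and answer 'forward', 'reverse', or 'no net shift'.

Direction: reverse

Q₀ = 0.001632 vs Keq = 1.4220e-06 ⇒ Q>K, reverse
Step 1:
                  M         J
  init      0.03592   0.03885
  Δ         0.01159  -0.03478
  eq        0.04751  0.004073
  solve Keq expr → x = -0.01159; check Q = 1.4220e-06
Then remove 9.3440e-04 M of J.
Step 2:
                  M         J
  init      0.04751  0.003138
  Δ       -3.0852e-04 9.2557e-04
  eq         0.0472  0.004064
  solve Keq expr → x = 3.0852e-04; check Q = 1.4220e-06
Then add 0.02823 M of J.
Step 3:
                  M         J
  init       0.0472   0.03229
  Δ        0.009326  -0.02798
  eq        0.05653  0.004316
  solve Keq expr → x = -0.009326; check Q = 1.4220e-06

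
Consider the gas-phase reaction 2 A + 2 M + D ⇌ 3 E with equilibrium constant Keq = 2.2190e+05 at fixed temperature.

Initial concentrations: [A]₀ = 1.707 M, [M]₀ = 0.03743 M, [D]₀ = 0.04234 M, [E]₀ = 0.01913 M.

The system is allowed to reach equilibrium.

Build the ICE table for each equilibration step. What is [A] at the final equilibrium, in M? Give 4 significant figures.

[A]_eq = 1.67 M

Q₀ = 0.0405 vs Keq = 2.2190e+05 ⇒ Q<K, forward
Step 1:
                   A          M          D          E
  I            1.707    0.03743    0.04234    0.01913
  C         -0.03726   -0.03726   -0.01863    0.05589
  E             1.67 1.6966e-04    0.02371    0.07502
  solve Keq expr → x = 0.01863; check Q = 2.2190e+05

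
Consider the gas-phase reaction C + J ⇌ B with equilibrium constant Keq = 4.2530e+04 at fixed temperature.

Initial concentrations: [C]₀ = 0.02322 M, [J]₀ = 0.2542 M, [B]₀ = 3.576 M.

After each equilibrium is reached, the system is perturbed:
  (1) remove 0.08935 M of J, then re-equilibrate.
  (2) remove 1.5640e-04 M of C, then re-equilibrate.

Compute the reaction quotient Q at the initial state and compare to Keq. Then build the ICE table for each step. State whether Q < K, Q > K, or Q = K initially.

Q₀ = 605.8; Q < K (proceeds forward)

Q₀ = 605.8 vs Keq = 4.2530e+04 ⇒ Q<K, forward
Step 1:
                    C           J           B
  Initial     0.02322      0.2542       3.576
  Change     -0.02285    -0.02285     0.02285
  Equil    3.6577e-04      0.2313       3.599
  solve Keq expr → x = 0.02285; check Q = 4.2530e+04
Then remove 0.08935 M of J.
Step 2:
                    C           J           B
  Initial  3.6577e-04       0.142       3.599
  Change   2.2916e-04  2.2916e-04 -2.2916e-04
  Equil    5.9493e-04      0.1422       3.599
  solve Keq expr → x = -2.2916e-04; check Q = 4.2530e+04
Then remove 1.5640e-04 M of C.
Step 3:
                    C           J           B
  Initial  4.3853e-04      0.1422       3.599
  Change   1.5572e-04  1.5572e-04 -1.5572e-04
  Equil    5.9425e-04      0.1424       3.598
  solve Keq expr → x = -1.5572e-04; check Q = 4.2530e+04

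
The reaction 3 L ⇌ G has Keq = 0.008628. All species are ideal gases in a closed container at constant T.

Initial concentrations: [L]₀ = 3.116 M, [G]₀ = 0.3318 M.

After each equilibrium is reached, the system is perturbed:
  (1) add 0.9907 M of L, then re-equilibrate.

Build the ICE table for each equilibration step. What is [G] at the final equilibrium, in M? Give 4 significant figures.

[G]_eq = 0.4528 M

Q₀ = 0.01097 vs Keq = 0.008628 ⇒ Q>K, reverse
Step 1:
                   L          G
  Initial      3.116     0.3318
  Change      0.1191   -0.03968
  Equil        3.235     0.2921
  solve Keq expr → x = -0.03968; check Q = 0.008628
Then add 0.9907 M of L.
Step 2:
                   L          G
  Initial      4.226     0.2921
  Change     -0.4819     0.1606
  Equil        3.744     0.4528
  solve Keq expr → x = 0.1606; check Q = 0.008628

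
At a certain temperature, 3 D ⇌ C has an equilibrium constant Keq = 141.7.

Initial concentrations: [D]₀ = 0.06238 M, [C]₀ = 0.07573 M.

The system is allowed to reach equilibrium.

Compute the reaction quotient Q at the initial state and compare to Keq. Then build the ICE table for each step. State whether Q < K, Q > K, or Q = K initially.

Q₀ = 312; Q > K (proceeds reverse)

Q₀ = 312 vs Keq = 141.7 ⇒ Q>K, reverse
Step 1:
                  D         C
  I         0.06238   0.07573
  C         0.01673 -0.005576
  E         0.07911   0.07015
  solve Keq expr → x = -0.005576; check Q = 141.7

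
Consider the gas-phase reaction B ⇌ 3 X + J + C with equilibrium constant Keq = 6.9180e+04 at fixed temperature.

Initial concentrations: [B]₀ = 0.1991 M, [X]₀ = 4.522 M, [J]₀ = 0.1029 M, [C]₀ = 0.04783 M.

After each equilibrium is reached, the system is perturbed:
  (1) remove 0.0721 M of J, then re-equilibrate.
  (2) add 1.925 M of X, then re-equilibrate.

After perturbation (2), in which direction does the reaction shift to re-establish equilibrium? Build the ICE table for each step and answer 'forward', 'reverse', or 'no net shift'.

Q₀ = 2.286 vs Keq = 6.9180e+04 ⇒ Q<K, forward
Step 1:
                   B          X          J          C
  init        0.1991      4.522     0.1029    0.04783
  Δ           -0.199     0.5969      0.199      0.199
  eq      1.4443e-04      5.119     0.3019     0.2468
  solve Keq expr → x = 0.199; check Q = 6.9180e+04
Then remove 0.0721 M of J.
Step 2:
                   B          X          J          C
  init    1.4443e-04      5.119     0.2298     0.2468
  Δ       -3.4460e-05 1.0338e-04 3.4460e-05 3.4460e-05
  eq      1.0997e-04      5.119     0.2298     0.2468
  solve Keq expr → x = 3.4460e-05; check Q = 6.9180e+04
Then add 1.925 M of X.
Step 3:
                   B          X          J          C
  init    1.0997e-04      7.044     0.2298     0.2468
  Δ       1.7608e-04 -5.2824e-04 -1.7608e-04 -1.7608e-04
  eq      2.8605e-04      7.043     0.2296     0.2466
  solve Keq expr → x = -1.7608e-04; check Q = 6.9180e+04

Direction: reverse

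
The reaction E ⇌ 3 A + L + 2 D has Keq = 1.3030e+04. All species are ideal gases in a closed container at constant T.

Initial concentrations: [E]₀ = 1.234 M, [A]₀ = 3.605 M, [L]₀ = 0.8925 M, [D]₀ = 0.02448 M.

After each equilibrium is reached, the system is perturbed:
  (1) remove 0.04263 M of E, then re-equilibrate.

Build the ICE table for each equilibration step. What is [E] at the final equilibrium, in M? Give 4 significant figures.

[E]_eq = 0.1795 M

Q₀ = 0.02031 vs Keq = 1.3030e+04 ⇒ Q<K, forward
Step 1:
                  E         A         L         D
  I           1.234     3.605    0.8925   0.02448
  C          -1.037      3.11     1.037     2.073
  E          0.1973     6.715     1.929     2.098
  solve Keq expr → x = 1.037; check Q = 1.3030e+04
Then remove 0.04263 M of E.
Step 2:
                  E         A         L         D
  I          0.1547     6.715     1.929     2.098
  C         0.02485  -0.07456  -0.02485  -0.04971
  E          0.1795     6.641     1.904     2.048
  solve Keq expr → x = -0.02485; check Q = 1.3030e+04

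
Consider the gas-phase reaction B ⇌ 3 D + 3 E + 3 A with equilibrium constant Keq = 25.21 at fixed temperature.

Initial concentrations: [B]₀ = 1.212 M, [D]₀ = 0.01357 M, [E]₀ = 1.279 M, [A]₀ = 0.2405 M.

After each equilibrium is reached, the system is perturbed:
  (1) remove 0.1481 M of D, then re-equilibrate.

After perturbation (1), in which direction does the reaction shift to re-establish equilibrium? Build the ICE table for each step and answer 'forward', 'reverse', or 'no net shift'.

Direction: forward

Q₀ = 6.0006e-08 vs Keq = 25.21 ⇒ Q<K, forward
Step 1:
                  B         D         E         A
  Initial     1.212   0.01357     1.279    0.2405
  Change    -0.3305    0.9915    0.9915    0.9915
  Equil      0.8815     1.005     2.271     1.232
  solve Keq expr → x = 0.3305; check Q = 25.21
Then remove 0.1481 M of D.
Step 2:
                  B         D         E         A
  Initial    0.8815     0.857     2.271     1.232
  Change   -0.02144   0.06432   0.06432   0.06432
  Equil      0.8601    0.9213     2.335     1.296
  solve Keq expr → x = 0.02144; check Q = 25.21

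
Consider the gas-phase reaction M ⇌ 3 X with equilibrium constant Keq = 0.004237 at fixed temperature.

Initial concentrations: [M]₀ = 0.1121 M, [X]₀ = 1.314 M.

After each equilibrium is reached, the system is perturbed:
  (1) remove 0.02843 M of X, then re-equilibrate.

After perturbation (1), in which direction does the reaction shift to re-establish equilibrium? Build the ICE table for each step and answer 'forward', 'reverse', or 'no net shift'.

Q₀ = 20.24 vs Keq = 0.004237 ⇒ Q>K, reverse
Step 1:
                  M         X
  init       0.1121     1.314
  Δ           0.395    -1.185
  eq         0.5071     0.129
  solve Keq expr → x = -0.395; check Q = 0.004237
Then remove 0.02843 M of X.
Step 2:
                  M         X
  init       0.5071    0.1006
  Δ       -0.009215   0.02764
  eq         0.4979    0.1283
  solve Keq expr → x = 0.009215; check Q = 0.004237

Direction: forward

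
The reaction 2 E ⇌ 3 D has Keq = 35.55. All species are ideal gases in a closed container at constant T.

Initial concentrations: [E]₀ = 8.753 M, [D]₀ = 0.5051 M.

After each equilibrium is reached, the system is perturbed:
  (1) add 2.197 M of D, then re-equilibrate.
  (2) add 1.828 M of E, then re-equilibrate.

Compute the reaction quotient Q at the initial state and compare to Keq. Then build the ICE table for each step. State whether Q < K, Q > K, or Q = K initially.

Q₀ = 0.001682 vs Keq = 35.55 ⇒ Q<K, forward
Step 1:
                   E          D
  I            8.753     0.5051
  C           -4.978      7.467
  E            3.775      7.972
  solve Keq expr → x = 2.489; check Q = 35.55
Then add 2.197 M of D.
Step 2:
                   E          D
  I            3.775      10.17
  C           0.7671     -1.151
  E            4.542      9.018
  solve Keq expr → x = -0.3836; check Q = 35.55
Then add 1.828 M of E.
Step 3:
                   E          D
  I             6.37      9.018
  C          -0.8416      1.262
  E            5.529      10.28
  solve Keq expr → x = 0.4208; check Q = 35.55

Q₀ = 0.001682; Q < K (proceeds forward)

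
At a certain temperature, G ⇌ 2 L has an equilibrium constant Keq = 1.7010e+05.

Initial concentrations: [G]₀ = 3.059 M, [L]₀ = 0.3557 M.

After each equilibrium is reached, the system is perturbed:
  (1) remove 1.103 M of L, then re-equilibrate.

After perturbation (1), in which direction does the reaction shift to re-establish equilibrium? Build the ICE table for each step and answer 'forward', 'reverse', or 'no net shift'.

Q₀ = 0.04136 vs Keq = 1.7010e+05 ⇒ Q<K, forward
Step 1:
                    G           L
  init          3.059      0.3557
  Δ            -3.059       6.118
  eq       2.4634e-04       6.473
  solve Keq expr → x = 3.059; check Q = 1.7010e+05
Then remove 1.103 M of L.
Step 2:
                    G           L
  init     2.4634e-04        5.37
  Δ       -7.6788e-05  1.5358e-04
  eq       1.6955e-04        5.37
  solve Keq expr → x = 7.6788e-05; check Q = 1.7010e+05

Direction: forward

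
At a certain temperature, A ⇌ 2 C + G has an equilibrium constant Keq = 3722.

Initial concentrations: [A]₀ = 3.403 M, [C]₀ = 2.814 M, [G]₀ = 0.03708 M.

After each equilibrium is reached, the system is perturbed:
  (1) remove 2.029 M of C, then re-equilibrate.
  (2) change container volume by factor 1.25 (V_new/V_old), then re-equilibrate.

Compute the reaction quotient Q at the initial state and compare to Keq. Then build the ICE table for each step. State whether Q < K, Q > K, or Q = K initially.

Q₀ = 0.08628 vs Keq = 3722 ⇒ Q<K, forward
Step 1:
                  A         C         G
  Initial     3.403     2.814   0.03708
  Change     -3.322     6.645     3.322
  Equil     0.08075     9.459     3.359
  solve Keq expr → x = 3.322; check Q = 3722
Then remove 2.029 M of C.
Step 2:
                  A         C         G
  Initial   0.08075      7.43     3.359
  Change   -0.02968   0.05936   0.02968
  Equil     0.05107     7.489     3.389
  solve Keq expr → x = 0.02968; check Q = 3722
Then change container volume by factor 1.25 (V_new/V_old).
Step 3:
                  A         C         G
  Initial   0.04085     5.991     2.711
  Change   -0.01432   0.02863   0.01432
  Equil     0.02654      6.02     2.726
  solve Keq expr → x = 0.01432; check Q = 3722

Q₀ = 0.08628; Q < K (proceeds forward)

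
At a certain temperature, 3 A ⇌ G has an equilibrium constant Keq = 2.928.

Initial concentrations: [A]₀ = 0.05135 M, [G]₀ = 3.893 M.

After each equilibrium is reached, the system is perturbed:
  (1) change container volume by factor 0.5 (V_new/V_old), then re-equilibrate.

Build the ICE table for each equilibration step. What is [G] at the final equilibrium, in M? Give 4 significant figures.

[G]_eq = 7.367 M

Q₀ = 2.8752e+04 vs Keq = 2.928 ⇒ Q>K, reverse
Step 1:
                    A           G
  I           0.05135       3.893
  C             1.015     -0.3385
  E             1.067       3.555
  solve Keq expr → x = -0.3385; check Q = 2.928
Then change container volume by factor 0.5 (V_new/V_old).
Step 2:
                    A           G
  I             2.134       7.109
  C           -0.7734      0.2578
  E              1.36       7.367
  solve Keq expr → x = 0.2578; check Q = 2.928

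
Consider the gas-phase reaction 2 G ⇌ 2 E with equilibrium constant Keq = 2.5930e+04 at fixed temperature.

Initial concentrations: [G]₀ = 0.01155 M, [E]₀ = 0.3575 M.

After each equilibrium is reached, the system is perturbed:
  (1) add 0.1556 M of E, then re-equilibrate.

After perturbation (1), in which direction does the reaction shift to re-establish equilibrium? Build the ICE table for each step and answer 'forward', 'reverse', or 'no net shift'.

Direction: reverse

Q₀ = 958 vs Keq = 2.5930e+04 ⇒ Q<K, forward
Step 1:
                  G         E
  init      0.01155    0.3575
  Δ       -0.009272  0.009272
  eq       0.002278    0.3668
  solve Keq expr → x = 0.004636; check Q = 2.5930e+04
Then add 0.1556 M of E.
Step 2:
                  G         E
  init     0.002278    0.5224
  Δ       9.6033e-04 -9.6033e-04
  eq       0.003238    0.5214
  solve Keq expr → x = -4.8016e-04; check Q = 2.5930e+04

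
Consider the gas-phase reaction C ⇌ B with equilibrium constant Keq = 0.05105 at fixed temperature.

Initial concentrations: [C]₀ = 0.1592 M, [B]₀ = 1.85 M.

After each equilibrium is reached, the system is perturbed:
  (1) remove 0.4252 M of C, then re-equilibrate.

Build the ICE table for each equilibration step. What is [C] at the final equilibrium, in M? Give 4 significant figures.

[C]_eq = 1.507 M

Q₀ = 11.62 vs Keq = 0.05105 ⇒ Q>K, reverse
Step 1:
                    C           B
  init         0.1592        1.85
  Δ             1.752      -1.752
  eq            1.912     0.09759
  solve Keq expr → x = -1.752; check Q = 0.05105
Then remove 0.4252 M of C.
Step 2:
                    C           B
  init          1.486     0.09759
  Δ           0.02065    -0.02065
  eq            1.507     0.07694
  solve Keq expr → x = -0.02065; check Q = 0.05105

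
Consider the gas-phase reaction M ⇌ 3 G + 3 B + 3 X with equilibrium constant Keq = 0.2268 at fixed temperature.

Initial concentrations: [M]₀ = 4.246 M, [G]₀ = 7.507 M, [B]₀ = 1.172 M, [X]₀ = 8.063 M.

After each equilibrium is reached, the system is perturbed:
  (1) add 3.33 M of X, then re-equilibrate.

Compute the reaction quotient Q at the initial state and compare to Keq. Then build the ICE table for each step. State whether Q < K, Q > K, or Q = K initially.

Q₀ = 8.4080e+04; Q > K (proceeds reverse)

Q₀ = 8.4080e+04 vs Keq = 0.2268 ⇒ Q>K, reverse
Step 1:
                  M         G         B         X
  I           4.246     7.507     1.172     8.063
  C           0.383    -1.149    -1.149    -1.149
  E           4.629     6.358   0.02312     6.914
  solve Keq expr → x = -0.383; check Q = 0.2268
Then add 3.33 M of X.
Step 2:
                  M         G         B         X
  I           4.629     6.358   0.02312     10.24
  C        0.002494 -0.007483 -0.007483 -0.007483
  E           4.631     6.351   0.01564     10.24
  solve Keq expr → x = -0.002494; check Q = 0.2268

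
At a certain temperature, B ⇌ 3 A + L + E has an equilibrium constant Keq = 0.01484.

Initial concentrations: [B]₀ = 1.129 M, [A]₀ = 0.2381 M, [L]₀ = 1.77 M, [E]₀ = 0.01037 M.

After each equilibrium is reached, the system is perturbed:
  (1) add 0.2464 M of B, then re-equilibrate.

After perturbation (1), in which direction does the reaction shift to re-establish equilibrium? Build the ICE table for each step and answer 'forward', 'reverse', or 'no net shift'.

Q₀ = 2.1945e-04 vs Keq = 0.01484 ⇒ Q<K, forward
Step 1:
                  B         A         L         E
  Initial     1.129    0.2381      1.77   0.01037
  Change     -0.075     0.225     0.075     0.075
  Equil       1.054    0.4631     1.845   0.08537
  solve Keq expr → x = 0.075; check Q = 0.01484
Then add 0.2464 M of B.
Step 2:
                  B         A         L         E
  Initial       1.3    0.4631     1.845   0.08537
  Change  -0.006644   0.01993  0.006644  0.006644
  Equil       1.294     0.483     1.852   0.09201
  solve Keq expr → x = 0.006644; check Q = 0.01484

Direction: forward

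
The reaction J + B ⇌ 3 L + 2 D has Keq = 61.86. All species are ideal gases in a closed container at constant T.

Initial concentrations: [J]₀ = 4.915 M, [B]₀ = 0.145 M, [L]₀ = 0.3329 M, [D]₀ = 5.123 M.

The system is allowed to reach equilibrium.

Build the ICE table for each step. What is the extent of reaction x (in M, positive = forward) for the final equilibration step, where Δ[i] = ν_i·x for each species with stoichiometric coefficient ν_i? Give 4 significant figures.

x = 0.115 M

Q₀ = 1.359 vs Keq = 61.86 ⇒ Q<K, forward
Step 1:
                    J           B           L           D
  init          4.915       0.145      0.3329       5.123
  Δ            -0.115      -0.115      0.3449      0.2299
  eq              4.8     0.03004      0.6778       5.353
  solve Keq expr → x = 0.115; check Q = 61.86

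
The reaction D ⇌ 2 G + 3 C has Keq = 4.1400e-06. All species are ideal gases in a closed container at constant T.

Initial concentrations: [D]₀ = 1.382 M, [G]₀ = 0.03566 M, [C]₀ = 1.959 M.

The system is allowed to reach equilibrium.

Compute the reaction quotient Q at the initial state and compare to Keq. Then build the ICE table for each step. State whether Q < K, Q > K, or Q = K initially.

Q₀ = 0.006918; Q > K (proceeds reverse)

Q₀ = 0.006918 vs Keq = 4.1400e-06 ⇒ Q>K, reverse
Step 1:
                  D         G         C
  Initial     1.382   0.03566     1.959
  Change    0.01737  -0.03475  -0.05212
  Equil       1.399 9.1407e-04     1.907
  solve Keq expr → x = -0.01737; check Q = 4.1400e-06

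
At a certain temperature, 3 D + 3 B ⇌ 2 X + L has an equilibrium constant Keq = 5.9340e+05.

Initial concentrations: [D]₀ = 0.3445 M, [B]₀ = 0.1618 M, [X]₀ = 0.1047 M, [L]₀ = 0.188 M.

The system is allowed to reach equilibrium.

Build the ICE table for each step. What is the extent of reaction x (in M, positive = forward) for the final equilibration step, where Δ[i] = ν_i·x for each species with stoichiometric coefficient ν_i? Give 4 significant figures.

Q₀ = 11.9 vs Keq = 5.9340e+05 ⇒ Q<K, forward
Step 1:
                   D          B          X          L
  Initial     0.3445     0.1618     0.1047      0.188
  Change     -0.1488    -0.1488    0.09917    0.04959
  Equil       0.1957    0.01304     0.2039     0.2376
  solve Keq expr → x = 0.04959; check Q = 5.9340e+05

x = 0.04959 M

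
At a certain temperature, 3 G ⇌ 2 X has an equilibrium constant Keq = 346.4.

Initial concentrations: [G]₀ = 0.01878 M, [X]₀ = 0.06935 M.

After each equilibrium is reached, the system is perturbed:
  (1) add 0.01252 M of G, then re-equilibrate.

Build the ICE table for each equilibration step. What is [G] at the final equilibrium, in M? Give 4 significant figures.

[G]_eq = 0.025 M

Q₀ = 726.1 vs Keq = 346.4 ⇒ Q>K, reverse
Step 1:
                  G         X
  init      0.01878   0.06935
  Δ        0.004549 -0.003033
  eq        0.02333   0.06632
  solve Keq expr → x = -0.001516; check Q = 346.4
Then add 0.01252 M of G.
Step 2:
                  G         X
  init      0.03585   0.06632
  Δ        -0.01085  0.007235
  eq          0.025   0.07355
  solve Keq expr → x = 0.003618; check Q = 346.4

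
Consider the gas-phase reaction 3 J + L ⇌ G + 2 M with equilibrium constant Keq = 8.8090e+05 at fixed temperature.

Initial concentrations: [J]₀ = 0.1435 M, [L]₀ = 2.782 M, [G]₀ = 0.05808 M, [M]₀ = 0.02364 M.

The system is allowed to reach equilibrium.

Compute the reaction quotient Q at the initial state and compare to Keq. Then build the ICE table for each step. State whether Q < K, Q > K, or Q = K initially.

Q₀ = 0.003948 vs Keq = 8.8090e+05 ⇒ Q<K, forward
Step 1:
                   J          L          G          M
  init        0.1435      2.782    0.05808    0.02364
  Δ          -0.1426   -0.04755    0.04755     0.0951
  eq      8.5190e-04      2.734     0.1056     0.1187
  solve Keq expr → x = 0.04755; check Q = 8.8090e+05

Q₀ = 0.003948; Q < K (proceeds forward)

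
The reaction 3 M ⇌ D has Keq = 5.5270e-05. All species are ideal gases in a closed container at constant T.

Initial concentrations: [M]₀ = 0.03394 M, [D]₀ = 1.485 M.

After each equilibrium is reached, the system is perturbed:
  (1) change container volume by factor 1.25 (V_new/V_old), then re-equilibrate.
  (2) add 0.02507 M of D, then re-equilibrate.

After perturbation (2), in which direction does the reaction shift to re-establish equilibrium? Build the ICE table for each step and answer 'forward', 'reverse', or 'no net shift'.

Q₀ = 3.7983e+04 vs Keq = 5.5270e-05 ⇒ Q>K, reverse
Step 1:
                   M          D
  I          0.03394      1.485
  C             4.44      -1.48
  E            4.474    0.00495
  solve Keq expr → x = -1.48; check Q = 5.5270e-05
Then change container volume by factor 1.25 (V_new/V_old).
Step 2:
                   M          D
  I            3.579    0.00396
  C          0.00425  -0.001417
  E            3.584   0.002543
  solve Keq expr → x = -0.001417; check Q = 5.5270e-05
Then add 0.02507 M of D.
Step 3:
                   M          D
  I            3.584    0.02761
  C          0.07472   -0.02491
  E            3.658   0.002706
  solve Keq expr → x = -0.02491; check Q = 5.5270e-05

Direction: reverse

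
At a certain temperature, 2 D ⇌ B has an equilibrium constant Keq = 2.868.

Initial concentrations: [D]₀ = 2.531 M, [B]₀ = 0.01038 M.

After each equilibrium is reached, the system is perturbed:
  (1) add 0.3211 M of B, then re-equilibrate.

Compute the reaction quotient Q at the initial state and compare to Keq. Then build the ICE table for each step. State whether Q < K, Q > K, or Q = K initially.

Q₀ = 0.00162 vs Keq = 2.868 ⇒ Q<K, forward
Step 1:
                   D          B
  init         2.531    0.01038
  Δ           -1.946     0.9728
  eq          0.5855     0.9831
  solve Keq expr → x = 0.9728; check Q = 2.868
Then add 0.3211 M of B.
Step 2:
                   D          B
  init        0.5855      1.304
  Δ          0.07863   -0.03931
  eq          0.6641      1.265
  solve Keq expr → x = -0.03931; check Q = 2.868

Q₀ = 0.00162; Q < K (proceeds forward)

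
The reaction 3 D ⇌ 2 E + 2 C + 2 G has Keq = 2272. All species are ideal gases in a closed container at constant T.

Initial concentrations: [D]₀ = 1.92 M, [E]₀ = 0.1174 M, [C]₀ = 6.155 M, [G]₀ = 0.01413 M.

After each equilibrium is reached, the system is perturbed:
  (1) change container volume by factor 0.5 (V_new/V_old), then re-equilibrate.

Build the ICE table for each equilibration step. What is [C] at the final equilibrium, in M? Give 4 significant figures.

[C]_eq = 14.14 M

Q₀ = 1.4729e-05 vs Keq = 2272 ⇒ Q<K, forward
Step 1:
                  D         E         C         G
  I            1.92    0.1174     6.155   0.01413
  C          -1.588     1.059     1.059     1.059
  E          0.3317     1.176     7.214     1.073
  solve Keq expr → x = 0.5294; check Q = 2272
Then change container volume by factor 0.5 (V_new/V_old).
Step 2:
                  D         E         C         G
  I          0.6634     2.353     14.43     2.146
  C          0.4285   -0.2856   -0.2856   -0.2856
  E           1.092     2.067     14.14      1.86
  solve Keq expr → x = -0.1428; check Q = 2272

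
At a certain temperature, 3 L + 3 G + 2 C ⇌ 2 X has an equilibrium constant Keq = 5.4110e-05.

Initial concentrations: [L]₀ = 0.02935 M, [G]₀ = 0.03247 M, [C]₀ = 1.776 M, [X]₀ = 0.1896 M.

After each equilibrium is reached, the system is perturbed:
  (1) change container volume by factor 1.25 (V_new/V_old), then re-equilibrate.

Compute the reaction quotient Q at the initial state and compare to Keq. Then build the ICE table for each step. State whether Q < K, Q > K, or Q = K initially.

Q₀ = 1.3168e+07 vs Keq = 5.4110e-05 ⇒ Q>K, reverse
Step 1:
                    L           G           C           X
  init        0.02935     0.03247       1.776      0.1896
  Δ            0.2837      0.2837      0.1891     -0.1891
  eq           0.3131      0.3162       1.965  4.5023e-04
  solve Keq expr → x = -0.09457; check Q = 5.4110e-05
Then change container volume by factor 1.25 (V_new/V_old).
Step 2:
                    L           G           C           X
  init         0.2505       0.253       1.572  3.6019e-04
  Δ        2.6276e-04  2.6276e-04  1.7517e-04 -1.7517e-04
  eq           0.2507      0.2532       1.572  1.8501e-04
  solve Keq expr → x = -8.7586e-05; check Q = 5.4110e-05

Q₀ = 1.3168e+07; Q > K (proceeds reverse)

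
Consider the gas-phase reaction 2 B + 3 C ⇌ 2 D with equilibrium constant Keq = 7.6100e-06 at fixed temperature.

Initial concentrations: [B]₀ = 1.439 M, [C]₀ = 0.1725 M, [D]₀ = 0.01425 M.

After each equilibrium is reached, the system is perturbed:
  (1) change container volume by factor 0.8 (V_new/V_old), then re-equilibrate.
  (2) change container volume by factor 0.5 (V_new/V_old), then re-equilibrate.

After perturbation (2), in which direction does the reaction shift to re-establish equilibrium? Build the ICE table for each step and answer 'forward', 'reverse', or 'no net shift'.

Q₀ = 0.0191 vs Keq = 7.6100e-06 ⇒ Q>K, reverse
Step 1:
                    B           C           D
  init          1.439      0.1725     0.01425
  Δ           0.01391     0.02086    -0.01391
  eq            1.453      0.1934  3.4080e-04
  solve Keq expr → x = -0.006955; check Q = 7.6100e-06
Then change container volume by factor 0.8 (V_new/V_old).
Step 2:
                    B           C           D
  init          1.816      0.2417  4.2599e-04
  Δ       -1.6836e-04 -2.5254e-04  1.6836e-04
  eq            1.816      0.2415  5.9436e-04
  solve Keq expr → x = 8.4181e-05; check Q = 7.6100e-06
Then change container volume by factor 0.5 (V_new/V_old).
Step 3:
                    B           C           D
  init          3.632      0.4829    0.001189
  Δ         -0.002138   -0.003207    0.002138
  eq             3.63      0.4797    0.003327
  solve Keq expr → x = 0.001069; check Q = 7.6100e-06

Direction: forward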